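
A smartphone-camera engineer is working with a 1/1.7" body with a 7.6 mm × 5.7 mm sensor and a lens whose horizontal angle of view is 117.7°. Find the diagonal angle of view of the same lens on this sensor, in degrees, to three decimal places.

From the horizontal AOV: f = 7.6 / (2·tan(58.85°)) = 7.6 / 3.30891 ≈ 2.2968 mm.
Sensor diagonal = √(7.6² + 5.7²) = √90.2500 ≈ 9.5000 mm.
Diagonal AOV = 2·arctan(9.5000 / (2 × 2.2968)) = 2·arctan(2.06807) ≈ 128.3884°.

128.388°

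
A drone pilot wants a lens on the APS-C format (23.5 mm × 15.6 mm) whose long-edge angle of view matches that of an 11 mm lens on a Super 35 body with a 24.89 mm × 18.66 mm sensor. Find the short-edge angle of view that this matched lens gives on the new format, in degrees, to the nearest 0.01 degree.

73.82°

Equal long-edge AOV ⇒ f₂ = f₁ · 23.5/24.89 = 11 × 0.94415 ≈ 10.3857 mm.
Short-edge AOV on the new format = 2·arctan(15.6 / (2 × 10.3857)) = 2·arctan(0.75103) ≈ 73.8155°.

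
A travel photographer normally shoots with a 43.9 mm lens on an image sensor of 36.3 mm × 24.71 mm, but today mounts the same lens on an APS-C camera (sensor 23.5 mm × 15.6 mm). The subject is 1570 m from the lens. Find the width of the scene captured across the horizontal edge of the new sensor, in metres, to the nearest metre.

840 m

The focal length stays 43.9 mm; the relevant sensor dimension is now w = 23.5 mm. Object distance dₒ = 1570 m = 1.57e+06 mm.
Thin-lens field width W = w·(dₒ − f)/f = 23.5 × (1.57e+06 − 43.9)/43.9 ≈ 840409.302 mm = 840.409 m.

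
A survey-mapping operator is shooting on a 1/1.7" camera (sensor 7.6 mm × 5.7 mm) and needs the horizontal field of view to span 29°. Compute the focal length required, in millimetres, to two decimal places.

14.69 mm

From α = 2·arctan(w/2f) we get f = w / (2·tan(α/2)).
With w = 7.6 mm and α/2 = 14.5°, tan(α/2) ≈ 0.25862, so f ≈ 7.6 / 0.51724 ≈ 14.6935 mm.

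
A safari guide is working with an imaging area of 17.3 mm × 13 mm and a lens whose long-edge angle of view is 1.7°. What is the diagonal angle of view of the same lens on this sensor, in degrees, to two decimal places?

2.13°

From the long-edge AOV: f = 17.3 / (2·tan(0.85°)) = 17.3 / 0.02967 ≈ 583.0260 mm.
Sensor diagonal = √(17.3² + 13²) = √468.2900 ≈ 21.6400 mm.
Diagonal AOV = 2·arctan(21.6400 / (2 × 583.0260)) = 2·arctan(0.01856) ≈ 2.1264°.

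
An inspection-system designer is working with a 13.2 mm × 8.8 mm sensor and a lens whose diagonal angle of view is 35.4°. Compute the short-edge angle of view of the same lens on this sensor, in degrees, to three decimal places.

20.078°

Sensor diagonal = √(13.2² + 8.8²) = √251.6800 ≈ 15.8644 mm.
From the diagonal AOV: f = 15.8644 / (2·tan(17.7°)) = 15.8644 / 0.63828 ≈ 24.8549 mm.
Short-edge AOV = 2·arctan(8.8 / (2 × 24.8549)) = 2·arctan(0.17703) ≈ 20.0778°.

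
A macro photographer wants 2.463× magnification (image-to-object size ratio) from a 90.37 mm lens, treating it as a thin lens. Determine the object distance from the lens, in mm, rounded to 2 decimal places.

127.06 mm

With m = dᵢ/dₒ and 1/f = 1/dₒ + 1/dᵢ, substituting dᵢ = m·dₒ gives 1/f = (1 + 1/m)/dₒ, hence dₒ = f·(1 + 1/m).
dₒ = 90.37 × (1 + 1/2.463) = 90.37 × 1.40601 ≈ 127.061 mm.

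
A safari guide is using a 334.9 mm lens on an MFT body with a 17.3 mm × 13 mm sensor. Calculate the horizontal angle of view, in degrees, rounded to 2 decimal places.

Angle of view α = 2·arctan(w/2f) with w = 17.3 mm and f = 334.9 mm.
w/2f = 0.02583; arctan(0.02583) ≈ 1.4795°, so α ≈ 2.9591°.

2.96°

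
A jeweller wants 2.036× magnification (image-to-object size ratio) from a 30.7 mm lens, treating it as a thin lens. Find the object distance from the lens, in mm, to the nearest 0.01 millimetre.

45.78 mm

With m = dᵢ/dₒ and 1/f = 1/dₒ + 1/dᵢ, substituting dᵢ = m·dₒ gives 1/f = (1 + 1/m)/dₒ, hence dₒ = f·(1 + 1/m).
dₒ = 30.7 × (1 + 1/2.036) = 30.7 × 1.49116 ≈ 45.779 mm.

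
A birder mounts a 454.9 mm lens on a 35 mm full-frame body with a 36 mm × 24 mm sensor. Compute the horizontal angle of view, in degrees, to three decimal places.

Angle of view α = 2·arctan(w/2f) with w = 36 mm and f = 454.9 mm.
w/2f = 0.03957; arctan(0.03957) ≈ 2.2660°, so α ≈ 4.5319°.

4.532°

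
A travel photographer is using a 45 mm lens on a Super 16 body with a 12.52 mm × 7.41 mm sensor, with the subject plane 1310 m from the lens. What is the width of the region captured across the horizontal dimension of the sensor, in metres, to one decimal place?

dₒ: 1310 m = 1.31e+06 mm.
Similar triangles through the lens centre give W/dₒ = w/dᵢ; with 1/f = 1/dₒ + 1/dᵢ this gives W = w·(dₒ − f)/f.
W = 12.52 mm × (1.31e+06 − 45) / 45 = 12.52 × 29110.1111 ≈ 364458.591 mm = 364.459 m.

364.5 m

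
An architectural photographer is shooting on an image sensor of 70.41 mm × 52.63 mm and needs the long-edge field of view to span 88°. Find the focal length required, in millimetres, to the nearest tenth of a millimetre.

36.5 mm

From α = 2·arctan(w/2f) we get f = w / (2·tan(α/2)).
With w = 70.41 mm and α/2 = 44°, tan(α/2) ≈ 0.96569, so f ≈ 70.41 / 1.93138 ≈ 36.4558 mm.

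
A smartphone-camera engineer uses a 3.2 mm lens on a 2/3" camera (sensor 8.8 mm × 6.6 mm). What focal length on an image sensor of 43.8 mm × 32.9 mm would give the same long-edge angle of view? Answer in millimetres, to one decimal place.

15.9 mm

Equal angle of view means equal width/f ratio, so f₂ = f₁ · (width₂/width₁) = 3.2 × 43.8/8.8.
f₂ = 3.2 × 4.97727 ≈ 15.927 mm.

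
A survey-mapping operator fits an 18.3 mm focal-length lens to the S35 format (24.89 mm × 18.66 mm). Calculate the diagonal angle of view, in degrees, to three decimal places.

Sensor diagonal = √(24.89² + 18.66²) = √967.7077 ≈ 31.1080 mm.
Angle of view α = 2·arctan(d/2f) with d = 31.1080 mm and f = 18.3 mm.
d/2f = 0.84995; arctan(0.84995) ≈ 40.3627°, so α ≈ 80.7254°.

80.725°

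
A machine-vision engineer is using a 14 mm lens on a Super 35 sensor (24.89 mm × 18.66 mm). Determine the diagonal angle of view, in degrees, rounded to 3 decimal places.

Sensor diagonal = √(24.89² + 18.66²) = √967.7077 ≈ 31.1080 mm.
Angle of view α = 2·arctan(d/2f) with d = 31.1080 mm and f = 14 mm.
d/2f = 1.11100; arctan(1.11100) ≈ 48.0099°, so α ≈ 96.0199°.

96.020°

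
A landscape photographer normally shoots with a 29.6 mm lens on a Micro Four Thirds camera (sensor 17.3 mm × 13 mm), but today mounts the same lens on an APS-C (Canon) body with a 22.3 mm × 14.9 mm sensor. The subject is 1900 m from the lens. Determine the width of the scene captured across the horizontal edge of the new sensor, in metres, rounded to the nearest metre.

The focal length stays 29.6 mm; the relevant sensor dimension is now w = 22.3 mm. Object distance dₒ = 1900 m = 1.9e+06 mm.
Thin-lens field width W = w·(dₒ − f)/f = 22.3 × (1.9e+06 − 29.6)/29.6 ≈ 1431396.619 mm = 1431.4 m.

1431 m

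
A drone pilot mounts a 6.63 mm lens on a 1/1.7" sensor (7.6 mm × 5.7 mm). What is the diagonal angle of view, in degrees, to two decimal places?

71.24°

Sensor diagonal = √(7.6² + 5.7²) = √90.2500 ≈ 9.5000 mm.
Angle of view α = 2·arctan(d/2f) with d = 9.5000 mm and f = 6.63 mm.
d/2f = 0.71644; arctan(0.71644) ≈ 35.6193°, so α ≈ 71.2387°.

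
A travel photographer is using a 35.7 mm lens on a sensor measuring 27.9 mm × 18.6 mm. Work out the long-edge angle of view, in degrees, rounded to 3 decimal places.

42.687°

Angle of view α = 2·arctan(w/2f) with w = 27.9 mm and f = 35.7 mm.
w/2f = 0.39076; arctan(0.39076) ≈ 21.3434°, so α ≈ 42.6868°.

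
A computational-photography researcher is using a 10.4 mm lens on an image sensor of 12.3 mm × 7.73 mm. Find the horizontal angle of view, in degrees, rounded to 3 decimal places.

Angle of view α = 2·arctan(w/2f) with w = 12.3 mm and f = 10.4 mm.
w/2f = 0.59135; arctan(0.59135) ≈ 30.5978°, so α ≈ 61.1956°.

61.196°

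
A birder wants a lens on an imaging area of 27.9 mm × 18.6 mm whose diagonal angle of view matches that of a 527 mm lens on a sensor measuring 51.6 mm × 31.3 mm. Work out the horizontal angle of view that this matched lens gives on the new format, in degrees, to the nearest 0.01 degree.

Sensor diagonal = √(51.6² + 31.3²) = √3642.2500 ≈ 60.3511 mm.
Sensor diagonal = √(27.9² + 18.6²) = √1124.3700 ≈ 33.5316 mm.
Equal diagonal AOV ⇒ f₂ = f₁ · 33.5316/60.3511 = 527 × 0.55561 ≈ 292.8063 mm.
Horizontal AOV on the new format = 2·arctan(27.9 / (2 × 292.8063)) = 2·arctan(0.04764) ≈ 5.4553°.

5.46°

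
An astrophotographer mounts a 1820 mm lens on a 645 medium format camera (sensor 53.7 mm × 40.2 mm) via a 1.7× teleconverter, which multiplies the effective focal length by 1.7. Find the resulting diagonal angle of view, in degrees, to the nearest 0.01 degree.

Effective focal length f = 1820 × 1.7 = 3094 mm.
Sensor diagonal = √(53.7² + 40.2²) = √4499.7300 ≈ 67.0800 mm.
α = 2·arctan(67.080 / (2 × 3094)) = 2·arctan(0.01084) ≈ 1.2422°.

1.24°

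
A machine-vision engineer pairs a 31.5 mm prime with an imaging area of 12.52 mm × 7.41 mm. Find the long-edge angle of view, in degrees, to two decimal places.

22.48°

Angle of view α = 2·arctan(w/2f) with w = 12.52 mm and f = 31.5 mm.
w/2f = 0.19873; arctan(0.19873) ≈ 11.2400°, so α ≈ 22.4799°.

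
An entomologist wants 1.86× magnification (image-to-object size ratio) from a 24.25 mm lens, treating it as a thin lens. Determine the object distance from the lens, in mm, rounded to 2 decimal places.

With m = dᵢ/dₒ and 1/f = 1/dₒ + 1/dᵢ, substituting dᵢ = m·dₒ gives 1/f = (1 + 1/m)/dₒ, hence dₒ = f·(1 + 1/m).
dₒ = 24.25 × (1 + 1/1.86) = 24.25 × 1.53763 ≈ 37.288 mm.

37.29 mm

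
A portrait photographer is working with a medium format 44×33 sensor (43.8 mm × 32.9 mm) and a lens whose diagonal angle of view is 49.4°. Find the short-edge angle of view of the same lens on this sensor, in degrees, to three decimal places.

30.884°

Sensor diagonal = √(43.8² + 32.9²) = √3000.8500 ≈ 54.7800 mm.
From the diagonal AOV: f = 54.7800 / (2·tan(24.7°)) = 54.7800 / 0.91990 ≈ 59.5501 mm.
Short-edge AOV = 2·arctan(32.9 / (2 × 59.5501)) = 2·arctan(0.27624) ≈ 30.8843°.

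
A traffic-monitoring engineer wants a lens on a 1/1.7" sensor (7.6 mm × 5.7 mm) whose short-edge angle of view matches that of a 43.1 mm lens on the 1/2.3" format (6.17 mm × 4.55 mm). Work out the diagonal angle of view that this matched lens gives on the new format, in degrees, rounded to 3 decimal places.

10.055°

Equal short-edge AOV ⇒ f₂ = f₁ · 5.7/4.55 = 43.1 × 1.25275 ≈ 53.9934 mm.
Sensor diagonal = √(7.6² + 5.7²) = √90.2500 ≈ 9.5000 mm.
Diagonal AOV on the new format = 2·arctan(9.5000 / (2 × 53.9934)) = 2·arctan(0.08797) ≈ 10.0552°.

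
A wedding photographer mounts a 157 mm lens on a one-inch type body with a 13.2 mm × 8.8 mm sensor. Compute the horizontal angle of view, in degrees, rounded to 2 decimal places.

Angle of view α = 2·arctan(w/2f) with w = 13.2 mm and f = 157 mm.
w/2f = 0.04204; arctan(0.04204) ≈ 2.4072°, so α ≈ 4.8144°.

4.81°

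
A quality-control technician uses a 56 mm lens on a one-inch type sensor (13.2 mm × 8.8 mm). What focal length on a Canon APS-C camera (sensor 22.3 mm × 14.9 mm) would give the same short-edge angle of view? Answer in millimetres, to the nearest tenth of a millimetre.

Equal angle of view means equal height/f ratio, so f₂ = f₁ · (height₂/height₁) = 56 × 14.9/8.8.
f₂ = 56 × 1.69318 ≈ 94.818 mm.

94.8 mm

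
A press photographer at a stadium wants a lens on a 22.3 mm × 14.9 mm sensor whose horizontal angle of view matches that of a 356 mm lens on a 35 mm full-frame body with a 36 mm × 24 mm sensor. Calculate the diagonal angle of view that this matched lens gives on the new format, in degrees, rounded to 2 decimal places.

Equal horizontal AOV ⇒ f₂ = f₁ · 22.3/36 = 356 × 0.61944 ≈ 220.5222 mm.
Sensor diagonal = √(22.3² + 14.9²) = √719.3000 ≈ 26.8198 mm.
Diagonal AOV on the new format = 2·arctan(26.8198 / (2 × 220.5222)) = 2·arctan(0.06081) ≈ 6.9597°.

6.96°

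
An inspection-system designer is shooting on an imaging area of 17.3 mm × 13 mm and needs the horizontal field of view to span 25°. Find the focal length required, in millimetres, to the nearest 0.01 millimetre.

39.02 mm

From α = 2·arctan(w/2f) we get f = w / (2·tan(α/2)).
With w = 17.3 mm and α/2 = 12.5°, tan(α/2) ≈ 0.22169, so f ≈ 17.3 / 0.44339 ≈ 39.0176 mm.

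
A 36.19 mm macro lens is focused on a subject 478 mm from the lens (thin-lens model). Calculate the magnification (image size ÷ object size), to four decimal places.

0.0819×

Thin lens: 1/f = 1/dₒ + 1/dᵢ → 1/dᵢ = 1/36.19 − 1/478 = 0.0255399 mm⁻¹, so dᵢ ≈ 39.1544 mm.
Magnification m = dᵢ/dₒ = 39.1544/478 ≈ 0.08191.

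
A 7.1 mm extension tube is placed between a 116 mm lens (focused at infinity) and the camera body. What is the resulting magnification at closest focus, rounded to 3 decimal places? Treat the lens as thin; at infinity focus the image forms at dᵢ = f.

The tube moves the image plane from f to f + e, so dᵢ = 116 + 7.1 = 123.1 mm. Focus is achieved when 1/f = 1/dₒ + 1/dᵢ, giving dₒ = 1/(1/f − 1/(f+e)).
Magnification m = dᵢ/dₒ = (f+e)·(1/f − 1/(f+e)) = e/f = 7.1/116 ≈ 0.0612.

0.061×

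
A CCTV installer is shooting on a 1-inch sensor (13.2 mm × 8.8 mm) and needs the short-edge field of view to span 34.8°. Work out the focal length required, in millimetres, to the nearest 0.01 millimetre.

From α = 2·arctan(h/2f) we get f = h / (2·tan(α/2)).
With h = 8.8 mm and α/2 = 17.4°, tan(α/2) ≈ 0.31338, so f ≈ 8.8 / 0.62676 ≈ 14.0404 mm.

14.04 mm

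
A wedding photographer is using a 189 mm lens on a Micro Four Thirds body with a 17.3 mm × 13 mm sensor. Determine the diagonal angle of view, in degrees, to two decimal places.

6.55°

Sensor diagonal = √(17.3² + 13²) = √468.2900 ≈ 21.6400 mm.
Angle of view α = 2·arctan(d/2f) with d = 21.6400 mm and f = 189 mm.
d/2f = 0.05725; arctan(0.05725) ≈ 3.2765°, so α ≈ 6.5531°.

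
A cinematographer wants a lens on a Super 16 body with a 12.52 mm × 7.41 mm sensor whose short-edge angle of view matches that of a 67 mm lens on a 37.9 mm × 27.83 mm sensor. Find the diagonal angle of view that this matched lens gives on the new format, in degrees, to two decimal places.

44.37°

Equal short-edge AOV ⇒ f₂ = f₁ · 7.41/27.83 = 67 × 0.26626 ≈ 17.8394 mm.
Sensor diagonal = √(12.52² + 7.41²) = √211.6585 ≈ 14.5485 mm.
Diagonal AOV on the new format = 2·arctan(14.5485 / (2 × 17.8394)) = 2·arctan(0.40776) ≈ 44.3677°.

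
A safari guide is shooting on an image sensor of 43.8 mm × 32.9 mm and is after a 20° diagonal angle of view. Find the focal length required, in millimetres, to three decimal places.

155.336 mm

Sensor diagonal = √(43.8² + 32.9²) = √3000.8500 ≈ 54.7800 mm.
From α = 2·arctan(d/2f) we get f = d / (2·tan(α/2)).
With d = 54.7800 mm and α/2 = 10°, tan(α/2) ≈ 0.17633, so f ≈ 54.7800 / 0.35265 ≈ 155.3365 mm.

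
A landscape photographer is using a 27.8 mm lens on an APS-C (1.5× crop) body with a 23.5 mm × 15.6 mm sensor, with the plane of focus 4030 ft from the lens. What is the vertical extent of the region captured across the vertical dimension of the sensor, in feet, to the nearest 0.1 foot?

2261.4 ft

dₒ: 4030 ft × 304.8 mm/ft = 1228343.96 mm.
Similar triangles through the lens centre give W/dₒ = h/dᵢ; with 1/f = 1/dₒ + 1/dᵢ this gives W = h·(dₒ − f)/f.
W = 15.6 mm × (1.22834e+06 − 27.8) / 27.8 = 15.6 × 44184.0346 ≈ 689270.939 mm = 689270.939/304.8 ft = 2261.39 ft.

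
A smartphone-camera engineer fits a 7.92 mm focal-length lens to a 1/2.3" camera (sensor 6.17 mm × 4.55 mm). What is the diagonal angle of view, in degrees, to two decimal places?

51.65°

Sensor diagonal = √(6.17² + 4.55²) = √58.7714 ≈ 7.6663 mm.
Angle of view α = 2·arctan(d/2f) with d = 7.6663 mm and f = 7.92 mm.
d/2f = 0.48398; arctan(0.48398) ≈ 25.8261°, so α ≈ 51.6522°.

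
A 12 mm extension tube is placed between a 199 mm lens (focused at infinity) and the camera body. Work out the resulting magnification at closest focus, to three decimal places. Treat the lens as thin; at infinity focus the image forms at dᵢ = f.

0.060×

The tube moves the image plane from f to f + e, so dᵢ = 199 + 12 = 211 mm. Focus is achieved when 1/f = 1/dₒ + 1/dᵢ, giving dₒ = 1/(1/f − 1/(f+e)).
Magnification m = dᵢ/dₒ = (f+e)·(1/f − 1/(f+e)) = e/f = 12/199 ≈ 0.0603.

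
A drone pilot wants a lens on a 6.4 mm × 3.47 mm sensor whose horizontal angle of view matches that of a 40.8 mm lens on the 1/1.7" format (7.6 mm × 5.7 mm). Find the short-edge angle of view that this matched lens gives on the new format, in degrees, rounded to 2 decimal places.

5.78°

Equal horizontal AOV ⇒ f₂ = f₁ · 6.4/7.6 = 40.8 × 0.84211 ≈ 34.3579 mm.
Short-edge AOV on the new format = 2·arctan(3.47 / (2 × 34.3579)) = 2·arctan(0.05050) ≈ 5.7817°.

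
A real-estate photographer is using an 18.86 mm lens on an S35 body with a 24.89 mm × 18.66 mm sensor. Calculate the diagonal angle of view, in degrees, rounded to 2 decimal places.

Sensor diagonal = √(24.89² + 18.66²) = √967.7077 ≈ 31.1080 mm.
Angle of view α = 2·arctan(d/2f) with d = 31.1080 mm and f = 18.86 mm.
d/2f = 0.82471; arctan(0.82471) ≈ 39.5127°, so α ≈ 79.0254°.

79.03°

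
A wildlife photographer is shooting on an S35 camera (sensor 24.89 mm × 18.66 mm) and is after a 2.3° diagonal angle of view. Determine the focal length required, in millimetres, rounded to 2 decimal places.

774.83 mm

Sensor diagonal = √(24.89² + 18.66²) = √967.7077 ≈ 31.1080 mm.
From α = 2·arctan(d/2f) we get f = d / (2·tan(α/2)).
With d = 31.1080 mm and α/2 = 1.15°, tan(α/2) ≈ 0.02007, so f ≈ 31.1080 / 0.04015 ≈ 774.8338 mm.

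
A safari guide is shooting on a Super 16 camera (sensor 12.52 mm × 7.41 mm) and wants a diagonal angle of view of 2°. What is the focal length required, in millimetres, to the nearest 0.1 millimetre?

416.7 mm

Sensor diagonal = √(12.52² + 7.41²) = √211.6585 ≈ 14.5485 mm.
From α = 2·arctan(d/2f) we get f = d / (2·tan(α/2)).
With d = 14.5485 mm and α/2 = 1°, tan(α/2) ≈ 0.01746, so f ≈ 14.5485 / 0.03491 ≈ 416.7412 mm.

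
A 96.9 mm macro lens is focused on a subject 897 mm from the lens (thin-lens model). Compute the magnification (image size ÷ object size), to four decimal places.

Thin lens: 1/f = 1/dₒ + 1/dᵢ → 1/dᵢ = 1/96.9 − 1/897 = 0.0092051 mm⁻¹, so dᵢ ≈ 108.6355 mm.
Magnification m = dᵢ/dₒ = 108.6355/897 ≈ 0.12111.

0.1211×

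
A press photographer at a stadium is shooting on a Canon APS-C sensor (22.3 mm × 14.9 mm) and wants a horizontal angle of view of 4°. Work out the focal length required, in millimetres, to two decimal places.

319.29 mm

From α = 2·arctan(w/2f) we get f = w / (2·tan(α/2)).
With w = 22.3 mm and α/2 = 2°, tan(α/2) ≈ 0.03492, so f ≈ 22.3 / 0.06984 ≈ 319.2942 mm.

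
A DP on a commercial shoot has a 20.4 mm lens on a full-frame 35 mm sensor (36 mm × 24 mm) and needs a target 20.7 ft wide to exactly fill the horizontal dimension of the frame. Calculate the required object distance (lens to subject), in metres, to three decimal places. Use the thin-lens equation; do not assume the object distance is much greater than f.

3.596 m

W: 20.7 ft × 304.8 mm/ft = 6309.36 mm.
Magnification m = w/W = dᵢ/dₒ; combined with 1/f = 1/dₒ + 1/dᵢ this gives dₒ = f·(1 + W/w).
dₒ = 20.4 mm × (1 + 6309.36/36) = 20.4 × 176.2600 ≈ 3595.704 mm = 3.5957 m.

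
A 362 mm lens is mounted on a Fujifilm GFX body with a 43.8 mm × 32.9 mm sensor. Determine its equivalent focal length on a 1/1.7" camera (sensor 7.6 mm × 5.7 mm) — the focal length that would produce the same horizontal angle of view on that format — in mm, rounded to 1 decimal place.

Equal angle of view means equal width/f ratio, so f₂ = f₁ · (width₂/width₁) = 362 × 7.6/43.8.
f₂ = 362 × 0.17352 ≈ 62.813 mm.

62.8 mm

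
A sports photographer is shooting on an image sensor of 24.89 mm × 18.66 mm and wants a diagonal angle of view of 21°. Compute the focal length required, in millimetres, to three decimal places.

83.922 mm

Sensor diagonal = √(24.89² + 18.66²) = √967.7077 ≈ 31.1080 mm.
From α = 2·arctan(d/2f) we get f = d / (2·tan(α/2)).
With d = 31.1080 mm and α/2 = 10.5°, tan(α/2) ≈ 0.18534, so f ≈ 31.1080 / 0.37068 ≈ 83.9219 mm.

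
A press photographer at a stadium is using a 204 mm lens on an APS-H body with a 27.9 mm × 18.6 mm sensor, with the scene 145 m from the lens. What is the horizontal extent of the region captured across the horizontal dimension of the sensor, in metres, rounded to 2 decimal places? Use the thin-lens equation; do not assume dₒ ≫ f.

19.80 m

dₒ: 145 m = 145000 mm.
Similar triangles through the lens centre give W/dₒ = w/dᵢ; with 1/f = 1/dₒ + 1/dᵢ this gives W = w·(dₒ − f)/f.
W = 27.9 mm × (145000 − 204) / 204 = 27.9 × 709.7843 ≈ 19802.982 mm = 19.803 m.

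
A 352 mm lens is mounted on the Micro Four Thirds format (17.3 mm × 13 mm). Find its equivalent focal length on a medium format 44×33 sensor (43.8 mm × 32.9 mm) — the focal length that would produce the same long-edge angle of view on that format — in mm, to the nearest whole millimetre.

Equal angle of view means equal width/f ratio, so f₂ = f₁ · (width₂/width₁) = 352 × 43.8/17.3.
f₂ = 352 × 2.53179 ≈ 891.191 mm.

891 mm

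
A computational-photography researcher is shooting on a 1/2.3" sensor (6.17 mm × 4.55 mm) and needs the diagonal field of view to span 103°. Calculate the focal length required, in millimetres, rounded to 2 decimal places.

Sensor diagonal = √(6.17² + 4.55²) = √58.7714 ≈ 7.6663 mm.
From α = 2·arctan(d/2f) we get f = d / (2·tan(α/2)).
With d = 7.6663 mm and α/2 = 51.5°, tan(α/2) ≈ 1.25717, so f ≈ 7.6663 / 2.51434 ≈ 3.0490 mm.

3.05 mm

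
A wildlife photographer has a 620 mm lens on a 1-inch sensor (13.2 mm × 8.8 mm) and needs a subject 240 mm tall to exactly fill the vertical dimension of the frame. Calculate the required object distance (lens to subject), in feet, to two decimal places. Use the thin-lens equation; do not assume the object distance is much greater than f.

Magnification m = h/W = dᵢ/dₒ; combined with 1/f = 1/dₒ + 1/dᵢ this gives dₒ = f·(1 + W/h).
dₒ = 620 mm × (1 + 240/8.8) = 620 × 28.2727 ≈ 17529.091 mm = 17529.091/304.8 ft = 57.5101 ft.

57.51 ft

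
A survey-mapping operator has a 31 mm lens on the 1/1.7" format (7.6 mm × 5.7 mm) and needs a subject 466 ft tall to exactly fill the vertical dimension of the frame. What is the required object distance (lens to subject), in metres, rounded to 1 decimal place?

772.5 m

W: 466 ft × 304.8 mm/ft = 142036.80 mm.
Magnification m = h/W = dᵢ/dₒ; combined with 1/f = 1/dₒ + 1/dᵢ this gives dₒ = f·(1 + W/h).
dₒ = 31 mm × (1 + 142037/5.7) = 31 × 24919.7360 ≈ 772511.817 mm = 772.512 m.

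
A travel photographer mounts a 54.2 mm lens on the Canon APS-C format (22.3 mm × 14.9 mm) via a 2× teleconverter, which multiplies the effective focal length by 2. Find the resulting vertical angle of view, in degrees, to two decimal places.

7.86°

Effective focal length f = 54.2 × 2 = 108.4 mm.
α = 2·arctan(14.9 / (2 × 108.4)) = 2·arctan(0.06873) ≈ 7.8632°.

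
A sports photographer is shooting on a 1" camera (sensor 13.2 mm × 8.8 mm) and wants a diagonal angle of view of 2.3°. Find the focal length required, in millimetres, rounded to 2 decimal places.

Sensor diagonal = √(13.2² + 8.8²) = √251.6800 ≈ 15.8644 mm.
From α = 2·arctan(d/2f) we get f = d / (2·tan(α/2)).
With d = 15.8644 mm and α/2 = 1.15°, tan(α/2) ≈ 0.02007, so f ≈ 15.8644 / 0.04015 ≈ 395.1489 mm.

395.15 mm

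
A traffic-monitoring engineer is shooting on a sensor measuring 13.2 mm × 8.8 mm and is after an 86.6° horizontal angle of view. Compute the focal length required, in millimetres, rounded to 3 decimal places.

7.004 mm

From α = 2·arctan(w/2f) we get f = w / (2·tan(α/2)).
With w = 13.2 mm and α/2 = 43.3°, tan(α/2) ≈ 0.94235, so f ≈ 13.2 / 1.88470 ≈ 7.0037 mm.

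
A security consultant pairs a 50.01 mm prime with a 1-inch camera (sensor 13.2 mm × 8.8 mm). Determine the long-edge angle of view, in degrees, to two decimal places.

15.04°

Angle of view α = 2·arctan(w/2f) with w = 13.2 mm and f = 50.01 mm.
w/2f = 0.13197; arctan(0.13197) ≈ 7.5181°, so α ≈ 15.0362°.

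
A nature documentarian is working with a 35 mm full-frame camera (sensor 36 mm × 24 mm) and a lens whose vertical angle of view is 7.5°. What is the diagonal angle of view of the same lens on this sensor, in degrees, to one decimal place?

From the vertical AOV: f = 24 / (2·tan(3.75°)) = 24 / 0.13109 ≈ 183.0846 mm.
Sensor diagonal = √(36² + 24²) = √1872.0000 ≈ 43.2666 mm.
Diagonal AOV = 2·arctan(43.2666 / (2 × 183.0846)) = 2·arctan(0.11816) ≈ 13.4777°.

13.5°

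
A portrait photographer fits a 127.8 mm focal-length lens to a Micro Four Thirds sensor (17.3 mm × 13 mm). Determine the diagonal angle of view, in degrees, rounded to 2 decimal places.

Sensor diagonal = √(17.3² + 13²) = √468.2900 ≈ 21.6400 mm.
Angle of view α = 2·arctan(d/2f) with d = 21.6400 mm and f = 127.8 mm.
d/2f = 0.08466; arctan(0.08466) ≈ 4.8393°, so α ≈ 9.6786°.

9.68°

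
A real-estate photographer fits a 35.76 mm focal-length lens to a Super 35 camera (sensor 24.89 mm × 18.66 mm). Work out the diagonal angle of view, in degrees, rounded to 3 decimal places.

47.014°

Sensor diagonal = √(24.89² + 18.66²) = √967.7077 ≈ 31.1080 mm.
Angle of view α = 2·arctan(d/2f) with d = 31.1080 mm and f = 35.76 mm.
d/2f = 0.43496; arctan(0.43496) ≈ 23.5069°, so α ≈ 47.0138°.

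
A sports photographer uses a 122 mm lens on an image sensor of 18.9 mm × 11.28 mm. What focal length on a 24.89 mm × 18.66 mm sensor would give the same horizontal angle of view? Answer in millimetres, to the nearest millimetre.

161 mm

Equal angle of view means equal width/f ratio, so f₂ = f₁ · (width₂/width₁) = 122 × 24.89/18.9.
f₂ = 122 × 1.31693 ≈ 160.666 mm.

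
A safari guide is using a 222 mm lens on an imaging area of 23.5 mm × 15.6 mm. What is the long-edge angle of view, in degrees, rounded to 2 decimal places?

Angle of view α = 2·arctan(w/2f) with w = 23.5 mm and f = 222 mm.
w/2f = 0.05293; arctan(0.05293) ≈ 3.0297°, so α ≈ 6.0594°.

6.06°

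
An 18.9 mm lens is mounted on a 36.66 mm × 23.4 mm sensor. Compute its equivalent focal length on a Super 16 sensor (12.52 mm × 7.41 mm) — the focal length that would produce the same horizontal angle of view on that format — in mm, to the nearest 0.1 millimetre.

6.5 mm

Equal angle of view means equal width/f ratio, so f₂ = f₁ · (width₂/width₁) = 18.9 × 12.52/36.66.
f₂ = 18.9 × 0.34152 ≈ 6.455 mm.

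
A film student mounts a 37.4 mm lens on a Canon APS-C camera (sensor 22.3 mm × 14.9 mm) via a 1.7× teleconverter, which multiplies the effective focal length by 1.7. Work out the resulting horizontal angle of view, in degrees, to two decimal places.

19.89°

Effective focal length f = 37.4 × 1.7 = 63.58 mm.
α = 2·arctan(22.3 / (2 × 63.58)) = 2·arctan(0.17537) ≈ 19.8936°.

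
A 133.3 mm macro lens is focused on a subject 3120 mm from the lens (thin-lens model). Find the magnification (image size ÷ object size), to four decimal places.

Thin lens: 1/f = 1/dₒ + 1/dᵢ → 1/dᵢ = 1/133.3 − 1/3120 = 0.0071814 mm⁻¹, so dᵢ ≈ 139.2493 mm.
Magnification m = dᵢ/dₒ = 139.2493/3120 ≈ 0.04463.

0.0446×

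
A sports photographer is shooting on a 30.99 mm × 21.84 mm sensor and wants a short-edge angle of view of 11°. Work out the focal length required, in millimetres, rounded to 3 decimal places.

From α = 2·arctan(h/2f) we get f = h / (2·tan(α/2)).
With h = 21.84 mm and α/2 = 5.5°, tan(α/2) ≈ 0.09629, so f ≈ 21.84 / 0.19258 ≈ 113.4085 mm.

113.409 mm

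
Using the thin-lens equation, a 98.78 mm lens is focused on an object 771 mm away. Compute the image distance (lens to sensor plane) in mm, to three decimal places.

1/dᵢ = 1/f − 1/dₒ = 1/98.78 − 1/771 = 0.0088265 mm⁻¹.
dᵢ = 1/0.0088265 ≈ 113.2953 mm.

113.295 mm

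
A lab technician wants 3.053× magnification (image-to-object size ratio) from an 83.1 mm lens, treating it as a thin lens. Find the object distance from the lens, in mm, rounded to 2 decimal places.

With m = dᵢ/dₒ and 1/f = 1/dₒ + 1/dᵢ, substituting dᵢ = m·dₒ gives 1/f = (1 + 1/m)/dₒ, hence dₒ = f·(1 + 1/m).
dₒ = 83.1 × (1 + 1/3.053) = 83.1 × 1.32755 ≈ 110.319 mm.

110.32 mm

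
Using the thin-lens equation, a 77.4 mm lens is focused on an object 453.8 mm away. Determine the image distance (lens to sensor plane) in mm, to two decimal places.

1/dᵢ = 1/f − 1/dₒ = 1/77.4 − 1/453.8 = 0.0107163 mm⁻¹.
dᵢ = 1/0.0107163 ≈ 93.3159 mm.

93.32 mm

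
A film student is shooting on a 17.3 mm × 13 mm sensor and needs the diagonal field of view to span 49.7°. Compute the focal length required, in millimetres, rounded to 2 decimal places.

23.36 mm

Sensor diagonal = √(17.3² + 13²) = √468.2900 ≈ 21.6400 mm.
From α = 2·arctan(d/2f) we get f = d / (2·tan(α/2)).
With d = 21.6400 mm and α/2 = 24.85°, tan(α/2) ≈ 0.46312, so f ≈ 21.6400 / 0.92625 ≈ 23.3631 mm.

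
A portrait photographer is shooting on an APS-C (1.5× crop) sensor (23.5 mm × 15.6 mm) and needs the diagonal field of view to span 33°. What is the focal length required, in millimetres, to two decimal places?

47.61 mm

Sensor diagonal = √(23.5² + 15.6²) = √795.6100 ≈ 28.2066 mm.
From α = 2·arctan(d/2f) we get f = d / (2·tan(α/2)).
With d = 28.2066 mm and α/2 = 16.5°, tan(α/2) ≈ 0.29621, so f ≈ 28.2066 / 0.59243 ≈ 47.6119 mm.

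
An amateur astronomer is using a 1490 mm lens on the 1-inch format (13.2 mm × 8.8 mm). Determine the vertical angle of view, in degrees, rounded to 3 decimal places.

0.338°

Angle of view α = 2·arctan(h/2f) with h = 8.8 mm and f = 1490 mm.
h/2f = 0.00295; arctan(0.00295) ≈ 0.1692°, so α ≈ 0.3384°.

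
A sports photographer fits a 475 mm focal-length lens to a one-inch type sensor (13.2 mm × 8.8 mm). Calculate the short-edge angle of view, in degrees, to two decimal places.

Angle of view α = 2·arctan(h/2f) with h = 8.8 mm and f = 475 mm.
h/2f = 0.00926; arctan(0.00926) ≈ 0.5307°, so α ≈ 1.0614°.

1.06°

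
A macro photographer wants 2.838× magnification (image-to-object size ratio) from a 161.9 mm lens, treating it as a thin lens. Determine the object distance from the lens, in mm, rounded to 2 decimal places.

218.95 mm

With m = dᵢ/dₒ and 1/f = 1/dₒ + 1/dᵢ, substituting dᵢ = m·dₒ gives 1/f = (1 + 1/m)/dₒ, hence dₒ = f·(1 + 1/m).
dₒ = 161.9 × (1 + 1/2.838) = 161.9 × 1.35236 ≈ 218.947 mm.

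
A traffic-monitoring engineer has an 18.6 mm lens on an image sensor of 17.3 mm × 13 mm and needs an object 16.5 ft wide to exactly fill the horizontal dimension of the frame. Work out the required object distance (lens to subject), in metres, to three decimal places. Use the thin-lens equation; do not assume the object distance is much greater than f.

W: 16.5 ft × 304.8 mm/ft = 5029.20 mm.
Magnification m = w/W = dᵢ/dₒ; combined with 1/f = 1/dₒ + 1/dᵢ this gives dₒ = f·(1 + W/w).
dₒ = 18.6 mm × (1 + 5029.2/17.3) = 18.6 × 291.7052 ≈ 5425.717 mm = 5.42572 m.

5.426 m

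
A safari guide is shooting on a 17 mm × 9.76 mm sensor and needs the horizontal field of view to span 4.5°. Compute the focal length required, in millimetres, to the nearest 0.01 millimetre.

216.34 mm

From α = 2·arctan(w/2f) we get f = w / (2·tan(α/2)).
With w = 17 mm and α/2 = 2.25°, tan(α/2) ≈ 0.03929, so f ≈ 17 / 0.07858 ≈ 216.3394 mm.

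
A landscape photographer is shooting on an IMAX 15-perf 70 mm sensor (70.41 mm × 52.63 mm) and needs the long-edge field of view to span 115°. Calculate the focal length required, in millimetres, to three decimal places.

22.428 mm

From α = 2·arctan(w/2f) we get f = w / (2·tan(α/2)).
With w = 70.41 mm and α/2 = 57.5°, tan(α/2) ≈ 1.56969, so f ≈ 70.41 / 3.13937 ≈ 22.4281 mm.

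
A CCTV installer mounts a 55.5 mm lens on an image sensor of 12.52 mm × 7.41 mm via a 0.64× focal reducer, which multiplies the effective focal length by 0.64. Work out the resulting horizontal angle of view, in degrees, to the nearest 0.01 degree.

Effective focal length f = 55.5 × 0.64 = 35.52 mm.
α = 2·arctan(12.52 / (2 × 35.52)) = 2·arctan(0.17624) ≈ 19.9902°.

19.99°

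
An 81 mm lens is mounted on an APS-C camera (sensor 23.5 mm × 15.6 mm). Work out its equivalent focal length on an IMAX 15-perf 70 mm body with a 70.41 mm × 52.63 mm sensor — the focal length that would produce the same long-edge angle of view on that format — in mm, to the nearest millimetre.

243 mm

Equal angle of view means equal width/f ratio, so f₂ = f₁ · (width₂/width₁) = 81 × 70.41/23.5.
f₂ = 81 × 2.99617 ≈ 242.690 mm.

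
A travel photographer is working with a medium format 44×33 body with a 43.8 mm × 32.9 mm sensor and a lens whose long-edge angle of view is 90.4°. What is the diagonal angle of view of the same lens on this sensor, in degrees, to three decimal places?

103.101°

From the long-edge AOV: f = 43.8 / (2·tan(45.2°)) = 43.8 / 2.01401 ≈ 21.7476 mm.
Sensor diagonal = √(43.8² + 32.9²) = √3000.8500 ≈ 54.7800 mm.
Diagonal AOV = 2·arctan(54.7800 / (2 × 21.7476)) = 2·arctan(1.25945) ≈ 103.1009°.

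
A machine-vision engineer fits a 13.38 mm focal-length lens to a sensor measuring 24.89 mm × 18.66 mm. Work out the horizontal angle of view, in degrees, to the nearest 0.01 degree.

Angle of view α = 2·arctan(w/2f) with w = 24.89 mm and f = 13.38 mm.
w/2f = 0.93012; arctan(0.93012) ≈ 42.9265°, so α ≈ 85.8530°.

85.85°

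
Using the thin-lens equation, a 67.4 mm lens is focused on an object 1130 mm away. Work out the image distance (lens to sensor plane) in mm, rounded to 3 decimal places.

1/dᵢ = 1/f − 1/dₒ = 1/67.4 − 1/1130 = 0.0139518 mm⁻¹.
dᵢ = 1/0.0139518 ≈ 71.6751 mm.

71.675 mm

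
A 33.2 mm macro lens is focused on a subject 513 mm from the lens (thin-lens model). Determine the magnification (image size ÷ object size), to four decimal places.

0.0692×

Thin lens: 1/f = 1/dₒ + 1/dᵢ → 1/dᵢ = 1/33.2 − 1/513 = 0.0281712 mm⁻¹, so dᵢ ≈ 35.4973 mm.
Magnification m = dᵢ/dₒ = 35.4973/513 ≈ 0.06920.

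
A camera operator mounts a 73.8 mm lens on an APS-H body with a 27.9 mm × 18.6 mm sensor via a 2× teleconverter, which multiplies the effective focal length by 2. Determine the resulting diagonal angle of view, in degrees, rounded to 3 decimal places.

Effective focal length f = 73.8 × 2 = 147.6 mm.
Sensor diagonal = √(27.9² + 18.6²) = √1124.3700 ≈ 33.5316 mm.
α = 2·arctan(33.532 / (2 × 147.6)) = 2·arctan(0.11359) ≈ 12.9608°.

12.961°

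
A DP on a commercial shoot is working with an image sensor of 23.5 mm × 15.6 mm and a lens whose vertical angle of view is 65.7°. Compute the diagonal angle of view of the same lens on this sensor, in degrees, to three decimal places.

98.837°

From the vertical AOV: f = 15.6 / (2·tan(32.85°)) = 15.6 / 1.29138 ≈ 12.0801 mm.
Sensor diagonal = √(23.5² + 15.6²) = √795.6100 ≈ 28.2066 mm.
Diagonal AOV = 2·arctan(28.2066 / (2 × 12.0801)) = 2·arctan(1.16748) ≈ 98.8370°.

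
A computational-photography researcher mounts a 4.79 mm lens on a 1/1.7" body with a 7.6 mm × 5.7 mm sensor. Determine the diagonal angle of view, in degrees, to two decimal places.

Sensor diagonal = √(7.6² + 5.7²) = √90.2500 ≈ 9.5000 mm.
Angle of view α = 2·arctan(d/2f) with d = 9.5000 mm and f = 4.79 mm.
d/2f = 0.99165; arctan(0.99165) ≈ 44.7598°, so α ≈ 89.5195°.

89.52°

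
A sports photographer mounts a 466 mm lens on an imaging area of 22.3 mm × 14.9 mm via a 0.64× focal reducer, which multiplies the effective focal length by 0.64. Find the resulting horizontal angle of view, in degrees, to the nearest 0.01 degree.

Effective focal length f = 466 × 0.64 = 298.24 mm.
α = 2·arctan(22.3 / (2 × 298.24)) = 2·arctan(0.03739) ≈ 4.2821°.

4.28°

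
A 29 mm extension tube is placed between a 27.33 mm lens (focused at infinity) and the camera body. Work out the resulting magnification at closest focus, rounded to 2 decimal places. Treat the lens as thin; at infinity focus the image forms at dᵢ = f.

1.06×

The tube moves the image plane from f to f + e, so dᵢ = 27.33 + 29 = 56.33 mm. Focus is achieved when 1/f = 1/dₒ + 1/dᵢ, giving dₒ = 1/(1/f − 1/(f+e)).
Magnification m = dᵢ/dₒ = (f+e)·(1/f − 1/(f+e)) = e/f = 29/27.33 ≈ 1.0611.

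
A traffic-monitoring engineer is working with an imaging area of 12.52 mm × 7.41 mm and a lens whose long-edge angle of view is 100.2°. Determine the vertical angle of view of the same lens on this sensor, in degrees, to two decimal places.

From the long-edge AOV: f = 12.52 / (2·tan(50.1°)) = 12.52 / 2.39197 ≈ 5.2342 mm.
Vertical AOV = 2·arctan(7.41 / (2 × 5.2342)) = 2·arctan(0.70785) ≈ 70.5854°.

70.59°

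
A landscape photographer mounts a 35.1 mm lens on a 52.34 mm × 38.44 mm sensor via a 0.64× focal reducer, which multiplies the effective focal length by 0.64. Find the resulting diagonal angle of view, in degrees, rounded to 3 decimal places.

Effective focal length f = 35.1 × 0.64 = 22.464 mm.
Sensor diagonal = √(52.34² + 38.44²) = √4217.1092 ≈ 64.9393 mm.
α = 2·arctan(64.939 / (2 × 22.464)) = 2·arctan(1.44541) ≈ 110.6454°.

110.645°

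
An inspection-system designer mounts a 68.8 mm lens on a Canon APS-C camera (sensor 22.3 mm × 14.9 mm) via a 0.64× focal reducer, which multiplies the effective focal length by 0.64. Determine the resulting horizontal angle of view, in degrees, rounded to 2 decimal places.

28.42°

Effective focal length f = 68.8 × 0.64 = 44.032 mm.
α = 2·arctan(22.3 / (2 × 44.032)) = 2·arctan(0.25322) ≈ 28.4200°.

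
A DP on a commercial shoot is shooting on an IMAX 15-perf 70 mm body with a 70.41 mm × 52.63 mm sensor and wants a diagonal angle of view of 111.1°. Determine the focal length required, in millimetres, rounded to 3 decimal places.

Sensor diagonal = √(70.41² + 52.63²) = √7727.4850 ≈ 87.9061 mm.
From α = 2·arctan(d/2f) we get f = d / (2·tan(α/2)).
With d = 87.9061 mm and α/2 = 55.55°, tan(α/2) ≈ 1.45773, so f ≈ 87.9061 / 2.91547 ≈ 30.1517 mm.

30.152 mm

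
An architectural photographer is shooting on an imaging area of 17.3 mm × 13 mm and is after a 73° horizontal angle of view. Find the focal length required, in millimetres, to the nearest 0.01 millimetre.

From α = 2·arctan(w/2f) we get f = w / (2·tan(α/2)).
With w = 17.3 mm and α/2 = 36.5°, tan(α/2) ≈ 0.73996, so f ≈ 17.3 / 1.47992 ≈ 11.6898 mm.

11.69 mm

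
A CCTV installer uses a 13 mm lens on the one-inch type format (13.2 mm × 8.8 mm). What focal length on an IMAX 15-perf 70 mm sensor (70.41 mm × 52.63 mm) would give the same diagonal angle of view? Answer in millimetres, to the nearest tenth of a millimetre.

72.0 mm

Sensor diagonal = √(13.2² + 8.8²) = √251.6800 ≈ 15.8644 mm.
Sensor diagonal = √(70.41² + 52.63²) = √7727.4850 ≈ 87.9061 mm.
Equal angle of view means equal diagonal/f ratio, so f₂ = f₁ · (diagonal₂/diagonal₁) = 13 × 87.9061/15.8644.
f₂ = 13 × 5.54108 ≈ 72.034 mm.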